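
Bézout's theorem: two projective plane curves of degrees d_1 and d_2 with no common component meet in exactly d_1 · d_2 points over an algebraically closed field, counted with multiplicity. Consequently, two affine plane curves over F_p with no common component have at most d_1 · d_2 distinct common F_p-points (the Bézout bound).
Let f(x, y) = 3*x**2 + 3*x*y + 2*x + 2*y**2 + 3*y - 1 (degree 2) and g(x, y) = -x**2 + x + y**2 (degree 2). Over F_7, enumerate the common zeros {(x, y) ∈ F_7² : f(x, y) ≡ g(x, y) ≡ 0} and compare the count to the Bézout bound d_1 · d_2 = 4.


Common zeros: ∅; count = 0; Bézout bound = 4.

deg(f) = 2, deg(g) = 2, so Bézout bound = 4.
Scan x ∈ F_7. For each x, list the y ∈ F_7 with f(x, y) ≡ 0 and those with g(x, y) ≡ 0 (mod 7); the common zeros in that column are the intersection.
  x = 0: f ≡ 0 at y ∈ ∅; g ≡ 0 at y ∈ {0}; common: ∅.
  x = 1: f ≡ 0 at y ∈ {5, 6}; g ≡ 0 at y ∈ {0}; common: ∅.
  x = 2: f ≡ 0 at y ∈ ∅; g ≡ 0 at y ∈ {3, 4}; common: ∅.
  x = 3: f ≡ 0 at y ∈ {4}; g ≡ 0 at y ∈ ∅; common: ∅.
  x = 4: f ≡ 0 at y ∈ {4, 6}; g ≡ 0 at y ∈ ∅; common: ∅.
  x = 5: f ≡ 0 at y ∈ {0, 5}; g ≡ 0 at y ∈ ∅; common: ∅.
  x = 6: f ≡ 0 at y ∈ {0}; g ≡ 0 at y ∈ {3, 4}; common: ∅.
Collecting: common zeros = ∅, so the count is 0.
Comparison with the Bézout bound: 0 ≤ 4 = deg(f)·deg(g), as expected for curves with no common component (the affine F_7-count falls short of the bound because intersections may lie at infinity, over extension fields, or carry multiplicity).


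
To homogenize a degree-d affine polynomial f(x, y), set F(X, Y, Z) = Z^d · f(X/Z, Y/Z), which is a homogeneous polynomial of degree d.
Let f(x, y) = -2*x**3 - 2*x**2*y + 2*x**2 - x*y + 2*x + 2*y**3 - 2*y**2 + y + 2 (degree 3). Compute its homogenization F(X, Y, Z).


F(X, Y, Z) = -2*X**3 - 2*X**2*Y + 2*X**2*Z - X*Y*Z + 2*X*Z**2 + 2*Y**3 - 2*Y**2*Z + Y*Z**2 + 2*Z**3

deg(f) = 3.
Substitute x = X/Z, y = Y/Z into f, then multiply by Z^3.
  monomial -2·x^3·y^0 ↦ -2·X^3·Y^0·Z^0.
  monomial -2·x^2·y^1 ↦ -2·X^2·Y^1·Z^0.
  monomial 2·x^2·y^0 ↦ 2·X^2·Y^0·Z^1.
  monomial -1·x^1·y^1 ↦ -1·X^1·Y^1·Z^1.
  monomial 2·x^1·y^0 ↦ 2·X^1·Y^0·Z^2.
  monomial 2·x^0·y^3 ↦ 2·X^0·Y^3·Z^0.
  monomial -2·x^0·y^2 ↦ -2·X^0·Y^2·Z^1.
  monomial 1·x^0·y^1 ↦ 1·X^0·Y^1·Z^2.
  monomial 2·x^0·y^0 ↦ 2·X^0·Y^0·Z^3.
Collecting: F(X, Y, Z) = -2*X**3 - 2*X**2*Y + 2*X**2*Z - X*Y*Z + 2*X*Z**2 + 2*Y**3 - 2*Y**2*Z + Y*Z**2 + 2*Z**3.


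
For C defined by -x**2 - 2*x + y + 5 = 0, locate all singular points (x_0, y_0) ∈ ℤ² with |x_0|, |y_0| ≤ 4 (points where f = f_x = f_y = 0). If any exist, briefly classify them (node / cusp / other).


No singular points in the scanned grid; C is smooth there.

Compute partial derivatives:
  f_x = -2*x - 2.
  f_y = 1.
f_y = 1 is a nonzero constant, so f_y never vanishes: no point (x, y) can satisfy f = f_x = f_y = 0. In particular no (x, y) ∈ {−4, ..., 4}² is singular; the curve is smooth.


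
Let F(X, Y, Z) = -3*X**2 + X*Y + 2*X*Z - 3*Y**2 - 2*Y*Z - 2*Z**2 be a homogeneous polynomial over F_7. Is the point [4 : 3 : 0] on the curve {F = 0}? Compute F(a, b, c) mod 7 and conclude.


F(4,3,0) ≡ 0 (mod 7); P is on the curve.

Evaluate F(4, 3, 0) term-by-term (mod 7).
  -3*X**2 ↦ -3·16·1·1 = -48
  X*Y ↦ 1·4·3·1 = 12
  2*X*Z ↦ 2·4·1·0 = 0
  -3*Y**2 ↦ -3·1·9·1 = -27
  -2*Y*Z ↦ -2·1·3·0 = 0
  -2*Z**2 ↦ -2·1·1·0 = 0
Sum: F(4, 3, 0) = (-48) + (12) + (0) + (-27) + (0) + (0) = -63.
Reducing mod 7: -63 ≡ 0 (mod 7).
Since F(a, b, c) ≡ 0 (mod 7), P lies on the curve.


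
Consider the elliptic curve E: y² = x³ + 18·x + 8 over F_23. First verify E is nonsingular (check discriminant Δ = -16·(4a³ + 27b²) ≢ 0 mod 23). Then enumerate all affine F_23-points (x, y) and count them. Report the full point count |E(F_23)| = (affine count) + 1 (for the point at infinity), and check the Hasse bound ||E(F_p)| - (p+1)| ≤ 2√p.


Affine points = {(0, 10), (0, 13), (1, 2), (1, 21), (2, 11), (2, 12), (4, 11), (4, 12), (5, 4), (5, 19), (9, 5), (9, 18), (13, 1), (13, 22), (17, 11), (17, 12), (18, 0), (22, 9), (22, 14)}; affine count = 19; |E(F_23)| = 20.

Discriminant check: Δ ∝ 4a³ + 27b² = 4·18³ + 27·8² = 4·5832 + 27·64 ≡ 9 (mod 23). Nonzero ⇒ E is nonsingular.
For each x ∈ F_23, compute rhs = x³ + 18·x + 8 mod 23, then count y ∈ F_23 with y² ≡ rhs.
  x = 0: rhs = 8, matching y values: 10, 13 (2 points).
  x = 1: rhs = 4, matching y values: 2, 21 (2 points).
  x = 2: rhs = 6, matching y values: 11, 12 (2 points).
  x = 3: rhs = 20, matching y values: none (0 points).
  x = 4: rhs = 6, matching y values: 11, 12 (2 points).
  x = 5: rhs = 16, matching y values: 4, 19 (2 points).
  x = 6: rhs = 10, matching y values: none (0 points).
  x = 7: rhs = 17, matching y values: none (0 points).
  x = 8: rhs = 20, matching y values: none (0 points).
  x = 9: rhs = 2, matching y values: 5, 18 (2 points).
  x = 10: rhs = 15, matching y values: none (0 points).
  x = 11: rhs = 19, matching y values: none (0 points).
  x = 12: rhs = 20, matching y values: none (0 points).
  x = 13: rhs = 1, matching y values: 1, 22 (2 points).
  x = 14: rhs = 14, matching y values: none (0 points).
  x = 15: rhs = 19, matching y values: none (0 points).
  x = 16: rhs = 22, matching y values: none (0 points).
  x = 17: rhs = 6, matching y values: 11, 12 (2 points).
  x = 18: rhs = 0, matching y values: 0 (1 points).
  x = 19: rhs = 10, matching y values: none (0 points).
  x = 20: rhs = 19, matching y values: none (0 points).
  x = 21: rhs = 10, matching y values: none (0 points).
  x = 22: rhs = 12, matching y values: 9, 14 (2 points).
Total affine count: 19.
Full point count |E(F_23)| = 19 + 1 = 20.
Hasse bound: |20 − (23+1)| = |-4| = 4 ≤ 2√23 ≈ 9.5917 ✓.


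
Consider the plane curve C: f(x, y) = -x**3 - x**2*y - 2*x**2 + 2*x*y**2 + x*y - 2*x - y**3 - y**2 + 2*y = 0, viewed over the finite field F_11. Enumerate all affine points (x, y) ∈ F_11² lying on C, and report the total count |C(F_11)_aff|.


Affine F_11-points: {(0, 0), (0, 1), (0, 9), (2, 9), (3, 8), (9, 9)}; count = 6.

For each of the 121 pairs (x, y) ∈ F_11², evaluate f(x, y) mod 11. Record the zeros.
  x = 0: [0↦0, 1↦0, 2↦3, 3↦3, 4↦5, 5↦3, 6↦2, 7↦7, 8↦1, 9↦0, 10↦9]  zeros at y ∈ {0, 1, 9}
  x = 1: [0↦6, 1↦8, 2↦6, 3↦5, 4↦10, 5↦4, 6↦3, 7↦1, 8↦3, 9↦3, 10↦6]  zeros at y ∈ ∅
  x = 2: [0↦2, 1↦4, 2↦6, 3↦2, 4↦8, 5↦7, 6↦4, 7↦4, 8↦1, 9↦0, 10↦6]  zeros at y ∈ {9}
  x = 3: [0↦4, 1↦4, 2↦8, 3↦10, 4↦4, 5↦6, 6↦10, 7↦10, 8↦0, 9↦7, 10↦3]  zeros at y ∈ {8}
  x = 4: [0↦6, 1↦2, 2↦6, 3↦1, 4↦3, 5↦6, 6↦4, 7↦2, 8↦5, 9↦7, 10↦2]  zeros at y ∈ ∅
  x = 5: [0↦2, 1↦3, 2↦5, 3↦2, 4↦10, 5↦1, 6↦2, 7↦7, 8↦10, 9↦5, 10↦8]  zeros at y ∈ ∅
  x = 6: [0↦8, 1↦1, 2↦10, 3↦7, 4↦8, 5↦7, 6↦9, 7↦8, 8↦9, 9↦6, 10↦4]  zeros at y ∈ ∅
  x = 7: [0↦7, 1↦1, 2↦4, 3↦10, 4↦2, 5↦7, 6↦8, 7↦10, 8↦7, 9↦4, 10↦6]  zeros at y ∈ ∅
  x = 8: [0↦4, 1↦8, 2↦3, 3↦5, 4↦8, 5↦6, 6↦4, 7↦7, 8↦9, 9↦4, 10↦8]  zeros at y ∈ ∅
  x = 9: [0↦4, 1↦5, 2↦1, 3↦8, 4↦9, 5↦9, 6↦2, 7↦4, 8↦9, 9↦0, 10↦4]  zeros at y ∈ {9}
  x = 10: [0↦1, 1↦8, 2↦3, 3↦2, 4↦10, 5↦10, 6↦7, 7↦6, 8↦1, 9↦8, 10↦10]  zeros at y ∈ ∅
Collecting zeros: affine points = {(0, 0), (0, 1), (0, 9), (2, 9), (3, 8), (9, 9)}.
Total count |C(F_11)_aff| = 6.


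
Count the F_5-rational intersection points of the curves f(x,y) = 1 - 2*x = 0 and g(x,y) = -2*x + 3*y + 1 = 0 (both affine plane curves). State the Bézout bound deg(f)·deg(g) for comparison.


Common zeros: {(3, 0)}; count = 1; Bézout bound = 1.

deg(f) = 1, deg(g) = 1, so Bézout bound = 1.
Scan x ∈ F_5. For each x, list the y ∈ F_5 with f(x, y) ≡ 0 and those with g(x, y) ≡ 0 (mod 5); the common zeros in that column are the intersection.
  x = 0: f ≡ 0 at y ∈ ∅; g ≡ 0 at y ∈ {3}; common: ∅.
  x = 1: f ≡ 0 at y ∈ ∅; g ≡ 0 at y ∈ {2}; common: ∅.
  x = 2: f ≡ 0 at y ∈ ∅; g ≡ 0 at y ∈ {1}; common: ∅.
  x = 3: f ≡ 0 at y ∈ {0, 1, 2, 3, 4}; g ≡ 0 at y ∈ {0}; common: {0}.
  x = 4: f ≡ 0 at y ∈ ∅; g ≡ 0 at y ∈ {4}; common: ∅.
Collecting: common zeros = {(3, 0)}, so the count is 1.
Comparison with the Bézout bound: 1 ≤ 1 = deg(f)·deg(g), as expected for curves with no common component (the bound is attained).


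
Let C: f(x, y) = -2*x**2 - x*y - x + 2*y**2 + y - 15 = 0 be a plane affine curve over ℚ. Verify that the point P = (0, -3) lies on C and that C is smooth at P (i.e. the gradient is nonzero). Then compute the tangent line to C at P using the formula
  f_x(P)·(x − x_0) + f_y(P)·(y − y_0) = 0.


Tangent line at P: 2*x - 11*y - 33 = 0.

Step 1: f(0, -3) = 0, so P lies on C.
Step 2: partial derivatives
  f_x(x, y) = -4*x - y - 1, f_y(x, y) = -x + 4*y + 1.
  f_x(P) = 2, f_y(P) = -11 (gradient nonzero, so P is smooth).
Step 3: tangent line at P: 2·(x − 0) + -11·(y − -3) = 0.
Expanding: 2*x - 11*y - 33 = 0.


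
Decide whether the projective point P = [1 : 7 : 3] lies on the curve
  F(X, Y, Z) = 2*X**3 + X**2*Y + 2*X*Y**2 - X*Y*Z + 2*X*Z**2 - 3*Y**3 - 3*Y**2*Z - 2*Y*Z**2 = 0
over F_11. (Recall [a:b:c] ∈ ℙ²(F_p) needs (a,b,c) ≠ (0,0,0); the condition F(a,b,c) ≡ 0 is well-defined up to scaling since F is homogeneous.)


F(1,7,3) ≡ 4 (mod 11); P is NOT on the curve.

Evaluate F(1, 7, 3) term-by-term (mod 11).
  2*X**3 ↦ 2·1·1·1 = 2
  X**2*Y ↦ 1·1·7·1 = 7
  2*X*Y**2 ↦ 2·1·49·1 = 98
  -X*Y*Z ↦ -1·1·7·3 = -21
  2*X*Z**2 ↦ 2·1·1·9 = 18
  -3*Y**3 ↦ -3·1·343·1 = -1029
  -3*Y**2*Z ↦ -3·1·49·3 = -441
  -2*Y*Z**2 ↦ -2·1·7·9 = -126
Sum: F(1, 7, 3) = (2) + (7) + (98) + (-21) + (18) + (-1029) + (-441) + (-126) = -1492.
Reducing mod 11: -1492 ≡ 4 (mod 11).
Since F(a, b, c) ≡ 4 ≠ 0 (mod 11), P does NOT lie on the curve.


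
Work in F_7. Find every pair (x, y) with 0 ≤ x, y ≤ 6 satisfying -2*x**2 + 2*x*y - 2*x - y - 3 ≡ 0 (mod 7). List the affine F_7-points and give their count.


Affine F_7-points: {(0, 4), (1, 0), (2, 5), (3, 4), (5, 0), (6, 6)}; count = 6.

For each of the 49 pairs (x, y) ∈ F_7², evaluate f(x, y) mod 7. Record the zeros.
  x = 0: [0↦4, 1↦3, 2↦2, 3↦1, 4↦0, 5↦6, 6↦5]  zeros at y ∈ {4}
  x = 1: [0↦0, 1↦1, 2↦2, 3↦3, 4↦4, 5↦5, 6↦6]  zeros at y ∈ {0}
  x = 2: [0↦6, 1↦2, 2↦5, 3↦1, 4↦4, 5↦0, 6↦3]  zeros at y ∈ {5}
  x = 3: [0↦1, 1↦6, 2↦4, 3↦2, 4↦0, 5↦5, 6↦3]  zeros at y ∈ {4}
  x = 4: [0↦6, 1↦6, 2↦6, 3↦6, 4↦6, 5↦6, 6↦6]  zeros at y ∈ ∅
  x = 5: [0↦0, 1↦2, 2↦4, 3↦6, 4↦1, 5↦3, 6↦5]  zeros at y ∈ {0}
  x = 6: [0↦4, 1↦1, 2↦5, 3↦2, 4↦6, 5↦3, 6↦0]  zeros at y ∈ {6}
Collecting zeros: affine points = {(0, 4), (1, 0), (2, 5), (3, 4), (5, 0), (6, 6)}.
Total count |C(F_7)_aff| = 6.


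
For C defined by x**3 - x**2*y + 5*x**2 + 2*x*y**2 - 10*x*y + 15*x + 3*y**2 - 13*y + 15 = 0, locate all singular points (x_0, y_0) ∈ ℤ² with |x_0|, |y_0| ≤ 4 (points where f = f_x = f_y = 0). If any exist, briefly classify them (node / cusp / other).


Singular points: {(-1, 2)}; classification: cusp.

Compute partial derivatives:
  f_x = 3*x**2 - 2*x*y + 10*x + 2*y**2 - 10*y + 15.
  f_y = -x**2 + 4*x*y - 10*x + 6*y - 13.
Scan x_0 ∈ {−4, ..., 4}. For each x_0, f_y(x_0, y) is a polynomial in y; find its integer roots y ∈ {−4, ..., 4}, then test f_x and f at those candidates.
  x = -4: f_y(-4, y) = 11 - 10*y; no integer root y with |y| ≤ 4.
  x = -3: f_y(-3, y) = 8 - 6*y; no integer root y with |y| ≤ 4.
  x = -2: f_y(-2, y) = 3 - 2*y; no integer root y with |y| ≤ 4.
  x = -1: f_y(-1, y) = 2*y - 4; vanishes at y ∈ {2}. (-1, 2): f_x = 0, f = 0 — SINGULAR.
  x = 0: f_y(0, y) = 6*y - 13; no integer root y with |y| ≤ 4.
  x = 1: f_y(1, y) = 10*y - 24; no integer root y with |y| ≤ 4.
  x = 2: f_y(2, y) = 14*y - 37; no integer root y with |y| ≤ 4.
  x = 3: f_y(3, y) = 18*y - 52; no integer root y with |y| ≤ 4.
  x = 4: f_y(4, y) = 22*y - 69; no integer root y with |y| ≤ 4.
Only singular point on the grid: (-1, 2).
Classify: substitute x = -1 + u, y = 2 + v and expand: f = u**3 - u**2*v + 2*u*v**2 + v**2.
No constant or linear terms (consistent with a singular point). Quadratic part: v**2. Cubic part: u**3 - u**2*v + 2*u*v**2.
The quadratic part v**2 is a perfect square, so there is a single (double) tangent line v = 0, i.e. y = 2. Restricting the cubic part to that line (v = 0) leaves u**3 ≠ 0, so f is not divisible by v and the branch is v² ≈ -u**3 to lowest order — this is a cusp.
Classification: cusp.


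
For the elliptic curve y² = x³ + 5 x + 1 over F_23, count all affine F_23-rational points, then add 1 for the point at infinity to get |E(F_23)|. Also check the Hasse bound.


Affine points = {(0, 1), (0, 22), (4, 4), (4, 19), (5, 6), (5, 17), (8, 1), (8, 22), (9, 4), (9, 19), (10, 4), (10, 19), (12, 8), (12, 15), (13, 3), (13, 20), (14, 3), (14, 20), (15, 1), (15, 22), (17, 10), (17, 13), (18, 9), (18, 14), (19, 3), (19, 20), (21, 11), (21, 12), (22, 8), (22, 15)}; affine count = 30; |E(F_23)| = 31.

Discriminant check: Δ ∝ 4a³ + 27b² = 4·5³ + 27·1² = 4·125 + 27·1 ≡ 21 (mod 23). Nonzero ⇒ E is nonsingular.
For each x ∈ F_23, compute rhs = x³ + 5·x + 1 mod 23, then count y ∈ F_23 with y² ≡ rhs.
  x = 0: rhs = 1, matching y values: 1, 22 (2 points).
  x = 1: rhs = 7, matching y values: none (0 points).
  x = 2: rhs = 19, matching y values: none (0 points).
  x = 3: rhs = 20, matching y values: none (0 points).
  x = 4: rhs = 16, matching y values: 4, 19 (2 points).
  x = 5: rhs = 13, matching y values: 6, 17 (2 points).
  x = 6: rhs = 17, matching y values: none (0 points).
  x = 7: rhs = 11, matching y values: none (0 points).
  x = 8: rhs = 1, matching y values: 1, 22 (2 points).
  x = 9: rhs = 16, matching y values: 4, 19 (2 points).
  x = 10: rhs = 16, matching y values: 4, 19 (2 points).
  x = 11: rhs = 7, matching y values: none (0 points).
  x = 12: rhs = 18, matching y values: 8, 15 (2 points).
  x = 13: rhs = 9, matching y values: 3, 20 (2 points).
  x = 14: rhs = 9, matching y values: 3, 20 (2 points).
  x = 15: rhs = 1, matching y values: 1, 22 (2 points).
  x = 16: rhs = 14, matching y values: none (0 points).
  x = 17: rhs = 8, matching y values: 10, 13 (2 points).
  x = 18: rhs = 12, matching y values: 9, 14 (2 points).
  x = 19: rhs = 9, matching y values: 3, 20 (2 points).
  x = 20: rhs = 5, matching y values: none (0 points).
  x = 21: rhs = 6, matching y values: 11, 12 (2 points).
  x = 22: rhs = 18, matching y values: 8, 15 (2 points).
Total affine count: 30.
Full point count |E(F_23)| = 30 + 1 = 31.
Hasse bound: |31 − (23+1)| = |7| = 7 ≤ 2√23 ≈ 9.5917 ✓.


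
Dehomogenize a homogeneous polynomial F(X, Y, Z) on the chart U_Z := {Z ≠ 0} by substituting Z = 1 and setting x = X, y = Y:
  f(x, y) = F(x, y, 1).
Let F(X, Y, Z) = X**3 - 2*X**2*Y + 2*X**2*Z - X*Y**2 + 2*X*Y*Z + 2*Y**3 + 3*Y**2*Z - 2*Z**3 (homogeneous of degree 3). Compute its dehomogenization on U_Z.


f(x, y) = x**3 - 2*x**2*y + 2*x**2 - x*y**2 + 2*x*y + 2*y**3 + 3*y**2 - 2

On U_Z we set Z = 1. Each monomial c·X^i·Y^j·Z^k in F becomes c·x^i·y^j·1^k = c·x^i·y^j.
Substituting Z = 1: F(X, Y, 1) = x**3 - 2*x**2*y + 2*x**2 - x*y**2 + 2*x*y + 2*y**3 + 3*y**2 - 2.
Note: deg(f) ≤ deg(F) = 3; strict inequality happens when F is divisible by Z (lost terms).


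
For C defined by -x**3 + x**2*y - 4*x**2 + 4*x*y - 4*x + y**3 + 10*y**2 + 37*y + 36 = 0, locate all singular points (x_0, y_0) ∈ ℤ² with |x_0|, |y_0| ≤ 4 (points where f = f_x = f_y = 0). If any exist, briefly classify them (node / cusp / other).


Singular points: {(-2, -3)}; classification: node.

Compute partial derivatives:
  f_x = -3*x**2 + 2*x*y - 8*x + 4*y - 4.
  f_y = x**2 + 4*x + 3*y**2 + 20*y + 37.
Scan x_0 ∈ {−4, ..., 4}. For each x_0, f_y(x_0, y) is a polynomial in y; find its integer roots y ∈ {−4, ..., 4}, then test f_x and f at those candidates.
  x = -4: f_y(-4, y) = 3*y**2 + 20*y + 37; no integer root y with |y| ≤ 4.
  x = -3: f_y(-3, y) = 3*y**2 + 20*y + 34; no integer root y with |y| ≤ 4.
  x = -2: f_y(-2, y) = 3*y**2 + 20*y + 33; vanishes at y ∈ {-3}. (-2, -3): f_x = 0, f = 0 — SINGULAR.
  x = -1: f_y(-1, y) = 3*y**2 + 20*y + 34; no integer root y with |y| ≤ 4.
  x = 0: f_y(0, y) = 3*y**2 + 20*y + 37; no integer root y with |y| ≤ 4.
  x = 1: f_y(1, y) = 3*y**2 + 20*y + 42; no integer root y with |y| ≤ 4.
  x = 2: f_y(2, y) = 3*y**2 + 20*y + 49; no integer root y with |y| ≤ 4.
  x = 3: f_y(3, y) = 3*y**2 + 20*y + 58; no integer root y with |y| ≤ 4.
  x = 4: f_y(4, y) = 3*y**2 + 20*y + 69; no integer root y with |y| ≤ 4.
Only singular point on the grid: (-2, -3).
Classify: substitute x = -2 + u, y = -3 + v and expand: f = -u**3 + u**2*v - u**2 + v**3 + v**2.
No constant or linear terms (consistent with a singular point). Quadratic part: -u**2 + v**2. Cubic part: -u**3 + u**2*v + v**3.
The quadratic part v**2 - u**2 = (v − u)(v + u) splits into two distinct linear factors, so there are two distinct tangent lines y − -3 = ±(x − -2) — this is a node (ordinary double point).
Classification: node.


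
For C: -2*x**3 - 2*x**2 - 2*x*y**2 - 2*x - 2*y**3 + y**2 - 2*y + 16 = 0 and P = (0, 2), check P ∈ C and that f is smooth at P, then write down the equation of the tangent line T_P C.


Tangent line at P: -10*x - 22*y + 44 = 0.

Step 1: f(0, 2) = 0, so P lies on C.
Step 2: partial derivatives
  f_x(x, y) = -6*x**2 - 4*x - 2*y**2 - 2, f_y(x, y) = -4*x*y - 6*y**2 + 2*y - 2.
  f_x(P) = -10, f_y(P) = -22 (gradient nonzero, so P is smooth).
Step 3: tangent line at P: -10·(x − 0) + -22·(y − 2) = 0.
Expanding: -10*x - 22*y + 44 = 0.


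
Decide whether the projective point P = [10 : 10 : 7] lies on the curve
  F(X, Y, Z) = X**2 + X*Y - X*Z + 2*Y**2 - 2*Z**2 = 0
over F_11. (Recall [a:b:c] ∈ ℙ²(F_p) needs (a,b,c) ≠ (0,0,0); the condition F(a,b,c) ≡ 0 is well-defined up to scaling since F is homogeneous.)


F(10,10,7) ≡ 1 (mod 11); P is NOT on the curve.

Evaluate F(10, 10, 7) term-by-term (mod 11).
  X**2 ↦ 1·100·1·1 = 100
  X*Y ↦ 1·10·10·1 = 100
  -X*Z ↦ -1·10·1·7 = -70
  2*Y**2 ↦ 2·1·100·1 = 200
  -2*Z**2 ↦ -2·1·1·49 = -98
Sum: F(10, 10, 7) = (100) + (100) + (-70) + (200) + (-98) = 232.
Reducing mod 11: 232 ≡ 1 (mod 11).
Since F(a, b, c) ≡ 1 ≠ 0 (mod 11), P does NOT lie on the curve.


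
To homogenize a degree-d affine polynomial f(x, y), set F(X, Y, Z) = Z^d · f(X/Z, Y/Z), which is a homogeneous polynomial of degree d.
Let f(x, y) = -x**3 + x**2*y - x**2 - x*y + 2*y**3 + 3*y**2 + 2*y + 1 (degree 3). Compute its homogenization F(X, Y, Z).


F(X, Y, Z) = -X**3 + X**2*Y - X**2*Z - X*Y*Z + 2*Y**3 + 3*Y**2*Z + 2*Y*Z**2 + Z**3

deg(f) = 3.
Substitute x = X/Z, y = Y/Z into f, then multiply by Z^3.
  monomial -1·x^3·y^0 ↦ -1·X^3·Y^0·Z^0.
  monomial 1·x^2·y^1 ↦ 1·X^2·Y^1·Z^0.
  monomial -1·x^2·y^0 ↦ -1·X^2·Y^0·Z^1.
  monomial -1·x^1·y^1 ↦ -1·X^1·Y^1·Z^1.
  monomial 2·x^0·y^3 ↦ 2·X^0·Y^3·Z^0.
  monomial 3·x^0·y^2 ↦ 3·X^0·Y^2·Z^1.
  monomial 2·x^0·y^1 ↦ 2·X^0·Y^1·Z^2.
  monomial 1·x^0·y^0 ↦ 1·X^0·Y^0·Z^3.
Collecting: F(X, Y, Z) = -X**3 + X**2*Y - X**2*Z - X*Y*Z + 2*Y**3 + 3*Y**2*Z + 2*Y*Z**2 + Z**3.


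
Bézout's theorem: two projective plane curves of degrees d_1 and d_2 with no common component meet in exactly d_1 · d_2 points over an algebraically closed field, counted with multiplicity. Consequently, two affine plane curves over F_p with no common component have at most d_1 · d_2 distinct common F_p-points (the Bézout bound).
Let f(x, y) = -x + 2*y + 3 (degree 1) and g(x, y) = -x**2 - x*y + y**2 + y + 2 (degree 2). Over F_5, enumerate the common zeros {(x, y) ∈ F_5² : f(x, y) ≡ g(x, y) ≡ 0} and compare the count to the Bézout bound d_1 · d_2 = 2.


Common zeros: {(2, 2)}; count = 1; Bézout bound = 2.

deg(f) = 1, deg(g) = 2, so Bézout bound = 2.
Scan x ∈ F_5. For each x, list the y ∈ F_5 with f(x, y) ≡ 0 and those with g(x, y) ≡ 0 (mod 5); the common zeros in that column are the intersection.
  x = 0: f ≡ 0 at y ∈ {1}; g ≡ 0 at y ∈ ∅; common: ∅.
  x = 1: f ≡ 0 at y ∈ {4}; g ≡ 0 at y ∈ {2, 3}; common: ∅.
  x = 2: f ≡ 0 at y ∈ {2}; g ≡ 0 at y ∈ {2, 4}; common: {2}.
  x = 3: f ≡ 0 at y ∈ {0}; g ≡ 0 at y ∈ ∅; common: ∅.
  x = 4: f ≡ 0 at y ∈ {3}; g ≡ 0 at y ∈ {4}; common: ∅.
Collecting: common zeros = {(2, 2)}, so the count is 1.
Comparison with the Bézout bound: 1 ≤ 2 = deg(f)·deg(g), as expected for curves with no common component (the affine F_5-count falls short of the bound because intersections may lie at infinity, over extension fields, or carry multiplicity).


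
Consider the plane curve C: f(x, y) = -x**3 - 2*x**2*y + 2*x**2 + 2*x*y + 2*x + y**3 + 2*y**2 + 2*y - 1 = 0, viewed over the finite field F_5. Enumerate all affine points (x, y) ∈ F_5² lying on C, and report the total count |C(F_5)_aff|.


Affine F_5-points: {(0, 3), (2, 2), (4, 0)}; count = 3.

For each of the 25 pairs (x, y) ∈ F_5², evaluate f(x, y) mod 5. Record the zeros.
  x = 0: [0↦4, 1↦4, 2↦4, 3↦0, 4↦3]  zeros at y ∈ {3}
  x = 1: [0↦2, 1↦2, 2↦2, 3↦3, 4↦1]  zeros at y ∈ ∅
  x = 2: [0↦3, 1↦4, 2↦0, 3↦2, 4↦1]  zeros at y ∈ {2}
  x = 3: [0↦1, 1↦4, 2↦2, 3↦1, 4↦2]  zeros at y ∈ ∅
  x = 4: [0↦0, 1↦1, 2↦2, 3↦4, 4↦3]  zeros at y ∈ {0}
Collecting zeros: affine points = {(0, 3), (2, 2), (4, 0)}.
Total count |C(F_5)_aff| = 3.


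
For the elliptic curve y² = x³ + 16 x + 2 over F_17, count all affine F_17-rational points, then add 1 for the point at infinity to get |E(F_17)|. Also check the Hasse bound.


Affine points = {(0, 6), (0, 11), (1, 6), (1, 11), (2, 5), (2, 12), (3, 3), (3, 14), (6, 5), (6, 12), (7, 7), (7, 10), (8, 8), (8, 9), (9, 5), (9, 12), (11, 8), (11, 9), (12, 1), (12, 16), (15, 8), (15, 9), (16, 6), (16, 11)}; affine count = 24; |E(F_17)| = 25.

Discriminant check: Δ ∝ 4a³ + 27b² = 4·16³ + 27·2² = 4·4096 + 27·4 ≡ 2 (mod 17). Nonzero ⇒ E is nonsingular.
For each x ∈ F_17, compute rhs = x³ + 16·x + 2 mod 17, then count y ∈ F_17 with y² ≡ rhs.
  x = 0: rhs = 2, matching y values: 6, 11 (2 points).
  x = 1: rhs = 2, matching y values: 6, 11 (2 points).
  x = 2: rhs = 8, matching y values: 5, 12 (2 points).
  x = 3: rhs = 9, matching y values: 3, 14 (2 points).
  x = 4: rhs = 11, matching y values: none (0 points).
  x = 5: rhs = 3, matching y values: none (0 points).
  x = 6: rhs = 8, matching y values: 5, 12 (2 points).
  x = 7: rhs = 15, matching y values: 7, 10 (2 points).
  x = 8: rhs = 13, matching y values: 8, 9 (2 points).
  x = 9: rhs = 8, matching y values: 5, 12 (2 points).
  x = 10: rhs = 6, matching y values: none (0 points).
  x = 11: rhs = 13, matching y values: 8, 9 (2 points).
  x = 12: rhs = 1, matching y values: 1, 16 (2 points).
  x = 13: rhs = 10, matching y values: none (0 points).
  x = 14: rhs = 12, matching y values: none (0 points).
  x = 15: rhs = 13, matching y values: 8, 9 (2 points).
  x = 16: rhs = 2, matching y values: 6, 11 (2 points).
Total affine count: 24.
Full point count |E(F_17)| = 24 + 1 = 25.
Hasse bound: |25 − (17+1)| = |7| = 7 ≤ 2√17 ≈ 8.2462 ✓.


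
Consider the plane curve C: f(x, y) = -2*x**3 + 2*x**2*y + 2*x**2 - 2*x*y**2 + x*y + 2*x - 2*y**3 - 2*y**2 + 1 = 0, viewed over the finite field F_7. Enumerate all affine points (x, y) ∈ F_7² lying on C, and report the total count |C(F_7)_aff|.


Affine F_7-points: {(1, 1), (3, 2), (3, 6), (4, 1), (4, 4), (5, 0)}; count = 6.

For each of the 49 pairs (x, y) ∈ F_7², evaluate f(x, y) mod 7. Record the zeros.
  x = 0: [0↦1, 1↦4, 2↦5, 3↦6, 4↦2, 5↦2, 6↦1]  zeros at y ∈ ∅
  x = 1: [0↦3, 1↦0, 2↦5, 3↦6, 4↦5, 5↦4, 6↦5]  zeros at y ∈ {1}
  x = 2: [0↦4, 1↦6, 2↦5, 3↦3, 4↦2, 5↦4, 6↦4]  zeros at y ∈ ∅
  x = 3: [0↦6, 1↦3, 2↦0, 3↦6, 4↦2, 5↦4, 6↦0]  zeros at y ∈ {2, 6}
  x = 4: [0↦4, 1↦0, 2↦6, 3↦3, 4↦0, 5↦6, 6↦2]  zeros at y ∈ {1, 4}
  x = 5: [0↦0, 1↦6, 2↦4, 3↦3, 4↦5, 5↦5, 6↦5]  zeros at y ∈ {0}
  x = 6: [0↦3, 1↦2, 2↦3, 3↦1, 4↦5, 5↦3, 6↦4]  zeros at y ∈ ∅
Collecting zeros: affine points = {(1, 1), (3, 2), (3, 6), (4, 1), (4, 4), (5, 0)}.
Total count |C(F_7)_aff| = 6.


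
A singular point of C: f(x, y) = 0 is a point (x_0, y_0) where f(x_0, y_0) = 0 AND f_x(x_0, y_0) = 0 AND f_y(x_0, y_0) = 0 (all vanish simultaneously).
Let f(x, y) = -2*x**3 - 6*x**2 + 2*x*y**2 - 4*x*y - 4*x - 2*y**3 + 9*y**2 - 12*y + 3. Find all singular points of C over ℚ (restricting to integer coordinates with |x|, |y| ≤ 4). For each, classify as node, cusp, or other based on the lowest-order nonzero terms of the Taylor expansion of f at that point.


Singular points: {(-1, 1)}; classification: cusp.

Compute partial derivatives:
  f_x = -6*x**2 - 12*x + 2*y**2 - 4*y - 4.
  f_y = 4*x*y - 4*x - 6*y**2 + 18*y - 12.
Scan x_0 ∈ {−4, ..., 4}. For each x_0, f_y(x_0, y) is a polynomial in y; find its integer roots y ∈ {−4, ..., 4}, then test f_x and f at those candidates.
  x = -4: f_y(-4, y) = -6*y**2 + 2*y + 4; vanishes at y ∈ {1}. (-4, 1): f_x = -54 ≠ 0.
  x = -3: f_y(-3, y) = -6*y**2 + 6*y; vanishes at y ∈ {0, 1}. (-3, 0): f_x = -22 ≠ 0; (-3, 1): f_x = -24 ≠ 0.
  x = -2: f_y(-2, y) = -6*y**2 + 10*y - 4; vanishes at y ∈ {1}. (-2, 1): f_x = -6 ≠ 0.
  x = -1: f_y(-1, y) = -6*y**2 + 14*y - 8; vanishes at y ∈ {1}. (-1, 1): f_x = 0, f = 0 — SINGULAR.
  x = 0: f_y(0, y) = -6*y**2 + 18*y - 12; vanishes at y ∈ {1, 2}. (0, 1): f_x = -6 ≠ 0; (0, 2): f_x = -4 ≠ 0.
  x = 1: f_y(1, y) = -6*y**2 + 22*y - 16; vanishes at y ∈ {1}. (1, 1): f_x = -24 ≠ 0.
  x = 2: f_y(2, y) = -6*y**2 + 26*y - 20; vanishes at y ∈ {1}. (2, 1): f_x = -54 ≠ 0.
  x = 3: f_y(3, y) = -6*y**2 + 30*y - 24; vanishes at y ∈ {1, 4}. (3, 1): f_x = -96 ≠ 0; (3, 4): f_x = -78 ≠ 0.
  x = 4: f_y(4, y) = -6*y**2 + 34*y - 28; vanishes at y ∈ {1}. (4, 1): f_x = -150 ≠ 0.
Only singular point on the grid: (-1, 1).
Classify: substitute x = -1 + u, y = 1 + v and expand: f = -2*u**3 + 2*u*v**2 - 2*v**3 + v**2.
No constant or linear terms (consistent with a singular point). Quadratic part: v**2. Cubic part: -2*u**3 + 2*u*v**2 - 2*v**3.
The quadratic part v**2 is a perfect square, so there is a single (double) tangent line v = 0, i.e. y = 1. Restricting the cubic part to that line (v = 0) leaves -2*u**3 ≠ 0, so f is not divisible by v and the branch is v² ≈ 2*u**3 to lowest order — this is a cusp.
Classification: cusp.


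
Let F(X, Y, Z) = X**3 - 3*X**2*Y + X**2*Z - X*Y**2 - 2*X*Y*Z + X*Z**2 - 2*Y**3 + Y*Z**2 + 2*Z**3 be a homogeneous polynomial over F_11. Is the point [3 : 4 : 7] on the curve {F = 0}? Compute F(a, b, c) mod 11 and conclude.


F(3,4,7) ≡ 7 (mod 11); P is NOT on the curve.

Evaluate F(3, 4, 7) term-by-term (mod 11).
  X**3 ↦ 1·27·1·1 = 27
  -3*X**2*Y ↦ -3·9·4·1 = -108
  X**2*Z ↦ 1·9·1·7 = 63
  -X*Y**2 ↦ -1·3·16·1 = -48
  -2*X*Y*Z ↦ -2·3·4·7 = -168
  X*Z**2 ↦ 1·3·1·49 = 147
  -2*Y**3 ↦ -2·1·64·1 = -128
  Y*Z**2 ↦ 1·1·4·49 = 196
  2*Z**3 ↦ 2·1·1·343 = 686
Sum: F(3, 4, 7) = (27) + (-108) + (63) + (-48) + (-168) + (147) + (-128) + (196) + (686) = 667.
Reducing mod 11: 667 ≡ 7 (mod 11).
Since F(a, b, c) ≡ 7 ≠ 0 (mod 11), P does NOT lie on the curve.


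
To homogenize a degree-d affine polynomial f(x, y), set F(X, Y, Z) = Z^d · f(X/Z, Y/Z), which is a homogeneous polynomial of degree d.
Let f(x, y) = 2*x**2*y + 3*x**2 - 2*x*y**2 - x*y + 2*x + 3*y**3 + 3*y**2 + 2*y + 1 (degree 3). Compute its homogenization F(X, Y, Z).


F(X, Y, Z) = 2*X**2*Y + 3*X**2*Z - 2*X*Y**2 - X*Y*Z + 2*X*Z**2 + 3*Y**3 + 3*Y**2*Z + 2*Y*Z**2 + Z**3

deg(f) = 3.
Substitute x = X/Z, y = Y/Z into f, then multiply by Z^3.
  monomial 2·x^2·y^1 ↦ 2·X^2·Y^1·Z^0.
  monomial 3·x^2·y^0 ↦ 3·X^2·Y^0·Z^1.
  monomial -2·x^1·y^2 ↦ -2·X^1·Y^2·Z^0.
  monomial -1·x^1·y^1 ↦ -1·X^1·Y^1·Z^1.
  monomial 2·x^1·y^0 ↦ 2·X^1·Y^0·Z^2.
  monomial 3·x^0·y^3 ↦ 3·X^0·Y^3·Z^0.
  monomial 3·x^0·y^2 ↦ 3·X^0·Y^2·Z^1.
  monomial 2·x^0·y^1 ↦ 2·X^0·Y^1·Z^2.
  monomial 1·x^0·y^0 ↦ 1·X^0·Y^0·Z^3.
Collecting: F(X, Y, Z) = 2*X**2*Y + 3*X**2*Z - 2*X*Y**2 - X*Y*Z + 2*X*Z**2 + 3*Y**3 + 3*Y**2*Z + 2*Y*Z**2 + Z**3.


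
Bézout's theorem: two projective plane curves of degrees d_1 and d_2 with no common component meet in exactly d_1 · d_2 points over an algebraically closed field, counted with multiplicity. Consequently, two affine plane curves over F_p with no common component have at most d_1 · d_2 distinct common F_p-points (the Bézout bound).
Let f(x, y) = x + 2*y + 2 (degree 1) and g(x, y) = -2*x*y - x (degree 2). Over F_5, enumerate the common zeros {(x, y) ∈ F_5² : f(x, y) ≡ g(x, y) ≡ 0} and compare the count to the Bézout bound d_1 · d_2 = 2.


Common zeros: {(0, 4), (4, 2)}; count = 2; Bézout bound = 2.

deg(f) = 1, deg(g) = 2, so Bézout bound = 2.
Scan x ∈ F_5. For each x, list the y ∈ F_5 with f(x, y) ≡ 0 and those with g(x, y) ≡ 0 (mod 5); the common zeros in that column are the intersection.
  x = 0: f ≡ 0 at y ∈ {4}; g ≡ 0 at y ∈ {0, 1, 2, 3, 4}; common: {4}.
  x = 1: f ≡ 0 at y ∈ {1}; g ≡ 0 at y ∈ {2}; common: ∅.
  x = 2: f ≡ 0 at y ∈ {3}; g ≡ 0 at y ∈ {2}; common: ∅.
  x = 3: f ≡ 0 at y ∈ {0}; g ≡ 0 at y ∈ {2}; common: ∅.
  x = 4: f ≡ 0 at y ∈ {2}; g ≡ 0 at y ∈ {2}; common: {2}.
Collecting: common zeros = {(0, 4), (4, 2)}, so the count is 2.
Comparison with the Bézout bound: 2 ≤ 2 = deg(f)·deg(g), as expected for curves with no common component (the bound is attained).


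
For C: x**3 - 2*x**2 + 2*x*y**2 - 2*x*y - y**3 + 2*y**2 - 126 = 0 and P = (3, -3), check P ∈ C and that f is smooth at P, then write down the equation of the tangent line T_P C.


Tangent line at P: 39*x - 81*y - 360 = 0.

Step 1: f(3, -3) = 0, so P lies on C.
Step 2: partial derivatives
  f_x(x, y) = 3*x**2 - 4*x + 2*y**2 - 2*y, f_y(x, y) = 4*x*y - 2*x - 3*y**2 + 4*y.
  f_x(P) = 39, f_y(P) = -81 (gradient nonzero, so P is smooth).
Step 3: tangent line at P: 39·(x − 3) + -81·(y − -3) = 0.
Expanding: 39*x - 81*y - 360 = 0.


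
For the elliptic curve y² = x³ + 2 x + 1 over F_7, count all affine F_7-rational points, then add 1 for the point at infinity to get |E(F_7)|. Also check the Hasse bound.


Affine points = {(0, 1), (0, 6), (1, 2), (1, 5)}; affine count = 4; |E(F_7)| = 5.

Discriminant check: Δ ∝ 4a³ + 27b² = 4·2³ + 27·1² = 4·8 + 27·1 ≡ 3 (mod 7). Nonzero ⇒ E is nonsingular.
For each x ∈ F_7, compute rhs = x³ + 2·x + 1 mod 7, then count y ∈ F_7 with y² ≡ rhs.
  x = 0: rhs = 1, matching y values: 1, 6 (2 points).
  x = 1: rhs = 4, matching y values: 2, 5 (2 points).
  x = 2: rhs = 6, matching y values: none (0 points).
  x = 3: rhs = 6, matching y values: none (0 points).
  x = 4: rhs = 3, matching y values: none (0 points).
  x = 5: rhs = 3, matching y values: none (0 points).
  x = 6: rhs = 5, matching y values: none (0 points).
Total affine count: 4.
Full point count |E(F_7)| = 4 + 1 = 5.
Hasse bound: |5 − (7+1)| = |-3| = 3 ≤ 2√7 ≈ 5.2915 ✓.


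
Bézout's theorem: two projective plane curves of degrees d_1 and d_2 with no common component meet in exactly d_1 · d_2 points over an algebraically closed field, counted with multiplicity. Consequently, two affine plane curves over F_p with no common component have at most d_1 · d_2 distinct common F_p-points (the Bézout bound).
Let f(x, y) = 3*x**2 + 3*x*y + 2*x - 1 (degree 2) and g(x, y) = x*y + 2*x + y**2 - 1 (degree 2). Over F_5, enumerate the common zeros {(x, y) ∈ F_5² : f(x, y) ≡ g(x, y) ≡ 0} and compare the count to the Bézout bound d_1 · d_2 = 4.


Common zeros: {(3, 2)}; count = 1; Bézout bound = 4.

deg(f) = 2, deg(g) = 2, so Bézout bound = 4.
Scan x ∈ F_5. For each x, list the y ∈ F_5 with f(x, y) ≡ 0 and those with g(x, y) ≡ 0 (mod 5); the common zeros in that column are the intersection.
  x = 0: f ≡ 0 at y ∈ ∅; g ≡ 0 at y ∈ {1, 4}; common: ∅.
  x = 1: f ≡ 0 at y ∈ {2}; g ≡ 0 at y ∈ ∅; common: ∅.
  x = 2: f ≡ 0 at y ∈ {0}; g ≡ 0 at y ∈ ∅; common: ∅.
  x = 3: f ≡ 0 at y ∈ {2}; g ≡ 0 at y ∈ {0, 2}; common: {2}.
  x = 4: f ≡ 0 at y ∈ {0}; g ≡ 0 at y ∈ ∅; common: ∅.
Collecting: common zeros = {(3, 2)}, so the count is 1.
Comparison with the Bézout bound: 1 ≤ 4 = deg(f)·deg(g), as expected for curves with no common component (the affine F_5-count falls short of the bound because intersections may lie at infinity, over extension fields, or carry multiplicity).


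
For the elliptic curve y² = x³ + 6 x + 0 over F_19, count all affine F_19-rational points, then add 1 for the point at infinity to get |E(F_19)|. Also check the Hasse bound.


Affine points = {(0, 0), (1, 8), (1, 11), (2, 1), (2, 18), (3, 8), (3, 11), (6, 9), (6, 10), (7, 9), (7, 10), (8, 3), (8, 16), (9, 2), (9, 17), (14, 4), (14, 15), (15, 8), (15, 11)}; affine count = 19; |E(F_19)| = 20.

Discriminant check: Δ ∝ 4a³ + 27b² = 4·6³ + 27·0² = 4·216 + 27·0 ≡ 9 (mod 19). Nonzero ⇒ E is nonsingular.
For each x ∈ F_19, compute rhs = x³ + 6·x + 0 mod 19, then count y ∈ F_19 with y² ≡ rhs.
  x = 0: rhs = 0, matching y values: 0 (1 points).
  x = 1: rhs = 7, matching y values: 8, 11 (2 points).
  x = 2: rhs = 1, matching y values: 1, 18 (2 points).
  x = 3: rhs = 7, matching y values: 8, 11 (2 points).
  x = 4: rhs = 12, matching y values: none (0 points).
  x = 5: rhs = 3, matching y values: none (0 points).
  x = 6: rhs = 5, matching y values: 9, 10 (2 points).
  x = 7: rhs = 5, matching y values: 9, 10 (2 points).
  x = 8: rhs = 9, matching y values: 3, 16 (2 points).
  x = 9: rhs = 4, matching y values: 2, 17 (2 points).
  x = 10: rhs = 15, matching y values: none (0 points).
  x = 11: rhs = 10, matching y values: none (0 points).
  x = 12: rhs = 14, matching y values: none (0 points).
  x = 13: rhs = 14, matching y values: none (0 points).
  x = 14: rhs = 16, matching y values: 4, 15 (2 points).
  x = 15: rhs = 7, matching y values: 8, 11 (2 points).
  x = 16: rhs = 12, matching y values: none (0 points).
  x = 17: rhs = 18, matching y values: none (0 points).
  x = 18: rhs = 12, matching y values: none (0 points).
Total affine count: 19.
Full point count |E(F_19)| = 19 + 1 = 20.
Hasse bound: |20 − (19+1)| = |0| = 0 ≤ 2√19 ≈ 8.7178 ✓.


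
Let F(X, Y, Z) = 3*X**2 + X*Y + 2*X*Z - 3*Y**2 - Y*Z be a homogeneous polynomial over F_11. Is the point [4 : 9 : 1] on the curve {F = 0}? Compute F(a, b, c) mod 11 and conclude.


F(4,9,1) ≡ 5 (mod 11); P is NOT on the curve.

Evaluate F(4, 9, 1) term-by-term (mod 11).
  3*X**2 ↦ 3·16·1·1 = 48
  X*Y ↦ 1·4·9·1 = 36
  2*X*Z ↦ 2·4·1·1 = 8
  -3*Y**2 ↦ -3·1·81·1 = -243
  -Y*Z ↦ -1·1·9·1 = -9
Sum: F(4, 9, 1) = (48) + (36) + (8) + (-243) + (-9) = -160.
Reducing mod 11: -160 ≡ 5 (mod 11).
Since F(a, b, c) ≡ 5 ≠ 0 (mod 11), P does NOT lie on the curve.


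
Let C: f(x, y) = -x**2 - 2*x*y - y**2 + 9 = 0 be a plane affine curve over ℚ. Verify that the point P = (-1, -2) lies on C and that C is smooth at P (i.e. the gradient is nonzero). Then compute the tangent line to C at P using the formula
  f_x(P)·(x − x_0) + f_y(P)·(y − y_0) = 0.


Tangent line at P: 6*x + 6*y + 18 = 0.

Step 1: f(-1, -2) = 0, so P lies on C.
Step 2: partial derivatives
  f_x(x, y) = -2*x - 2*y, f_y(x, y) = -2*x - 2*y.
  f_x(P) = 6, f_y(P) = 6 (gradient nonzero, so P is smooth).
Step 3: tangent line at P: 6·(x − -1) + 6·(y − -2) = 0.
Expanding: 6*x + 6*y + 18 = 0.


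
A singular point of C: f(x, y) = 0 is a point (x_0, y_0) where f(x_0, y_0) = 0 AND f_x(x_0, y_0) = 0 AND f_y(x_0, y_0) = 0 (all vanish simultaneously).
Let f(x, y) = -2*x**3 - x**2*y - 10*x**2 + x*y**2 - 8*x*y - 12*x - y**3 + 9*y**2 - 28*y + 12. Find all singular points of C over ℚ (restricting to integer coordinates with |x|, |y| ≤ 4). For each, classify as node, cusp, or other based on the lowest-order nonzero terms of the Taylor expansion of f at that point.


Singular points: {(-2, 2)}; classification: cusp.

Compute partial derivatives:
  f_x = -6*x**2 - 2*x*y - 20*x + y**2 - 8*y - 12.
  f_y = -x**2 + 2*x*y - 8*x - 3*y**2 + 18*y - 28.
Scan x_0 ∈ {−4, ..., 4}. For each x_0, f_y(x_0, y) is a polynomial in y; find its integer roots y ∈ {−4, ..., 4}, then test f_x and f at those candidates.
  x = -4: f_y(-4, y) = -3*y**2 + 10*y - 12; no integer root y with |y| ≤ 4.
  x = -3: f_y(-3, y) = -3*y**2 + 12*y - 13; no integer root y with |y| ≤ 4.
  x = -2: f_y(-2, y) = -3*y**2 + 14*y - 16; vanishes at y ∈ {2}. (-2, 2): f_x = 0, f = 0 — SINGULAR.
  x = -1: f_y(-1, y) = -3*y**2 + 16*y - 21; vanishes at y ∈ {3}. (-1, 3): f_x = -7 ≠ 0.
  x = 0: f_y(0, y) = -3*y**2 + 18*y - 28; no integer root y with |y| ≤ 4.
  x = 1: f_y(1, y) = -3*y**2 + 20*y - 37; no integer root y with |y| ≤ 4.
  x = 2: f_y(2, y) = -3*y**2 + 22*y - 48; no integer root y with |y| ≤ 4.
  x = 3: f_y(3, y) = -3*y**2 + 24*y - 61; no integer root y with |y| ≤ 4.
  x = 4: f_y(4, y) = -3*y**2 + 26*y - 76; no integer root y with |y| ≤ 4.
Only singular point on the grid: (-2, 2).
Classify: substitute x = -2 + u, y = 2 + v and expand: f = -2*u**3 - u**2*v + u*v**2 - v**3 + v**2.
No constant or linear terms (consistent with a singular point). Quadratic part: v**2. Cubic part: -2*u**3 - u**2*v + u*v**2 - v**3.
The quadratic part v**2 is a perfect square, so there is a single (double) tangent line v = 0, i.e. y = 2. Restricting the cubic part to that line (v = 0) leaves -2*u**3 ≠ 0, so f is not divisible by v and the branch is v² ≈ 2*u**3 to lowest order — this is a cusp.
Classification: cusp.


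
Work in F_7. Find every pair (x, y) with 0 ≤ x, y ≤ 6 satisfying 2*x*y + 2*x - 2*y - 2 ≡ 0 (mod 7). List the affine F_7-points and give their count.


Affine F_7-points: {(0, 6), (1, 0), (1, 1), (1, 2), (1, 3), (1, 4), (1, 5), (1, 6), (2, 6), (3, 6), (4, 6), (5, 6), (6, 6)}; count = 13.

For each of the 49 pairs (x, y) ∈ F_7², evaluate f(x, y) mod 7. Record the zeros.
  x = 0: [0↦5, 1↦3, 2↦1, 3↦6, 4↦4, 5↦2, 6↦0]  zeros at y ∈ {6}
  x = 1: [0↦0, 1↦0, 2↦0, 3↦0, 4↦0, 5↦0, 6↦0]  zeros at y ∈ {0, 1, 2, 3, 4, 5, 6}
  x = 2: [0↦2, 1↦4, 2↦6, 3↦1, 4↦3, 5↦5, 6↦0]  zeros at y ∈ {6}
  x = 3: [0↦4, 1↦1, 2↦5, 3↦2, 4↦6, 5↦3, 6↦0]  zeros at y ∈ {6}
  x = 4: [0↦6, 1↦5, 2↦4, 3↦3, 4↦2, 5↦1, 6↦0]  zeros at y ∈ {6}
  x = 5: [0↦1, 1↦2, 2↦3, 3↦4, 4↦5, 5↦6, 6↦0]  zeros at y ∈ {6}
  x = 6: [0↦3, 1↦6, 2↦2, 3↦5, 4↦1, 5↦4, 6↦0]  zeros at y ∈ {6}
Collecting zeros: affine points = {(0, 6), (1, 0), (1, 1), (1, 2), (1, 3), (1, 4), (1, 5), (1, 6), (2, 6), (3, 6), (4, 6), (5, 6), (6, 6)}.
Total count |C(F_7)_aff| = 13.


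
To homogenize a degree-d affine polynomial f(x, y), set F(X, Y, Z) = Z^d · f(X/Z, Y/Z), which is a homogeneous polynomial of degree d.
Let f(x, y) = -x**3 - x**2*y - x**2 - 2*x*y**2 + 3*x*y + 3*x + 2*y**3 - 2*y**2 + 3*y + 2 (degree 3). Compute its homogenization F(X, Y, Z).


F(X, Y, Z) = -X**3 - X**2*Y - X**2*Z - 2*X*Y**2 + 3*X*Y*Z + 3*X*Z**2 + 2*Y**3 - 2*Y**2*Z + 3*Y*Z**2 + 2*Z**3

deg(f) = 3.
Substitute x = X/Z, y = Y/Z into f, then multiply by Z^3.
  monomial -1·x^3·y^0 ↦ -1·X^3·Y^0·Z^0.
  monomial -1·x^2·y^1 ↦ -1·X^2·Y^1·Z^0.
  monomial -1·x^2·y^0 ↦ -1·X^2·Y^0·Z^1.
  monomial -2·x^1·y^2 ↦ -2·X^1·Y^2·Z^0.
  monomial 3·x^1·y^1 ↦ 3·X^1·Y^1·Z^1.
  monomial 3·x^1·y^0 ↦ 3·X^1·Y^0·Z^2.
  monomial 2·x^0·y^3 ↦ 2·X^0·Y^3·Z^0.
  monomial -2·x^0·y^2 ↦ -2·X^0·Y^2·Z^1.
  monomial 3·x^0·y^1 ↦ 3·X^0·Y^1·Z^2.
  monomial 2·x^0·y^0 ↦ 2·X^0·Y^0·Z^3.
Collecting: F(X, Y, Z) = -X**3 - X**2*Y - X**2*Z - 2*X*Y**2 + 3*X*Y*Z + 3*X*Z**2 + 2*Y**3 - 2*Y**2*Z + 3*Y*Z**2 + 2*Z**3.
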